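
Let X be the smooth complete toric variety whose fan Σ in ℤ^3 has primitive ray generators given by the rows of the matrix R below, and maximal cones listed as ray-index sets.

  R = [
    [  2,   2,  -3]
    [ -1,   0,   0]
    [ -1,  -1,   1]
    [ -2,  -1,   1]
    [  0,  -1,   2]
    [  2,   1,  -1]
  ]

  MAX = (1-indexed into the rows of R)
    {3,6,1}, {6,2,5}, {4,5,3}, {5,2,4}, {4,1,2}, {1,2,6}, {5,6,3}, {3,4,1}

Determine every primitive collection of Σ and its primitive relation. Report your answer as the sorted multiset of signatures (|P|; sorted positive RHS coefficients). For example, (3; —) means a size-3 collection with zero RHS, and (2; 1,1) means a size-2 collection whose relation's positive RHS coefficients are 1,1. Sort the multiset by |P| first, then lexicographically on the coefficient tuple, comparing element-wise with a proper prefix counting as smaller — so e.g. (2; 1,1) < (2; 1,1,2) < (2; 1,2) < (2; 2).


|primitive collections| = 3. Relations:

  P={4,6}:  v_{4} + v_{6} = 0 — sig = (2; —)
  P={1,5}:  v_{1} + v_{5} = v_{6} — sig = (2; 1)
  P={2,3}:  v_{2} + v_{3} = v_{4} — sig = (2; 1)

Hence PRS(X_Σ) =
{ (2; —),  (2; 1) ×2 }


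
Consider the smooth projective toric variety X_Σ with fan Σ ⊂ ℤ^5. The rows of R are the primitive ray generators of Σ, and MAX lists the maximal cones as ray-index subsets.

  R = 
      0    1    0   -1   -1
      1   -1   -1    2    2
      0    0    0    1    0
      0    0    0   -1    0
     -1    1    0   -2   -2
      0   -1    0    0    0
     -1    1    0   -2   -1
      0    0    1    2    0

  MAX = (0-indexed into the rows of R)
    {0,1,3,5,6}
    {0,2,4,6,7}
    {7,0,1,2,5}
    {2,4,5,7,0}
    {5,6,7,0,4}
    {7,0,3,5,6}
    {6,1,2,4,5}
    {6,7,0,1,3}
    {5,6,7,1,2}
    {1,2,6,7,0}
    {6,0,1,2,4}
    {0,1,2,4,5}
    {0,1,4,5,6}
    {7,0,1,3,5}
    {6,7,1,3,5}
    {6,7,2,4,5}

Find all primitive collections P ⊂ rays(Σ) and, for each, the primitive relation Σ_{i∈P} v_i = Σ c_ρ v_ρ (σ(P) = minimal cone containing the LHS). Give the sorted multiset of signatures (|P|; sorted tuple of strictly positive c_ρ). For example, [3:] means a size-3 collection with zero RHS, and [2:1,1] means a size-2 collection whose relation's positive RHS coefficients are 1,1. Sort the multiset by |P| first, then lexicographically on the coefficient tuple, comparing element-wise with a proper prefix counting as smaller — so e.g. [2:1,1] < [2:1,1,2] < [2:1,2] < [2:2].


Δ(Σ) — 8 vertices, 5 min non-faces:

  P = {2,3}:  v_{2} + v_{3} = 0  ⟹  sig = [2:]
  P = {3,4}:  v_{3} + v_{4} = v_{0} + v_{5} + v_{6}  ⟹  sig = [2:1,1,1]
  P = {1,4,7}:  v_{1} + v_{4} + v_{7} = 2·v_{2}  ⟹  sig = [3:2]
  P = {0,2,5,6}:  v_{0} + v_{2} + v_{5} + v_{6} = v_{4}  ⟹  sig = [4:1]
  P = {0,1,5,6,7}:  v_{0} + v_{1} + v_{5} + v_{6} + v_{7} = v_{2}  ⟹  sig = [5:1]

so the primitive-relation signature multiset is
[[2:], [2:1,1,1], [3:2], [4:1], [5:1]]


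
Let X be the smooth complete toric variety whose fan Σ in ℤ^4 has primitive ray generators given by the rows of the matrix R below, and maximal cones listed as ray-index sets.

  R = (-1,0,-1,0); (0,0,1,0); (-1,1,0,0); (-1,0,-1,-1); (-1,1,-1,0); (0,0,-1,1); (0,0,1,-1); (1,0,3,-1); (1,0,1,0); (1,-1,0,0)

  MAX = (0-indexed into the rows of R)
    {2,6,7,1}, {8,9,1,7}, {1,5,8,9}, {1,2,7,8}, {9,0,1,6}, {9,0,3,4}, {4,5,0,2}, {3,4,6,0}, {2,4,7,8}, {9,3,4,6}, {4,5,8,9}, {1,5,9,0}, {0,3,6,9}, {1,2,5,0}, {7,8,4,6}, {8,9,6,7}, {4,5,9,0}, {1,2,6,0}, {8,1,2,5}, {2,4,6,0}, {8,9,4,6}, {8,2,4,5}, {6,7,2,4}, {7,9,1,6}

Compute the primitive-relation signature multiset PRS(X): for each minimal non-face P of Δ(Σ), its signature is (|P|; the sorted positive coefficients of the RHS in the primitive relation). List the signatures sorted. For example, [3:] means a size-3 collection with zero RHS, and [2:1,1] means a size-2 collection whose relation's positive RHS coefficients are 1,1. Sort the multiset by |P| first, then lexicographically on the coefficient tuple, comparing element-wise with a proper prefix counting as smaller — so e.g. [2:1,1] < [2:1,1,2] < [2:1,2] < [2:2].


|primitive collections| = 15. Relations:

  P={0,8}:  v_{0} + v_{8} = 0 — sig = [2:]
  P={2,9}:  v_{2} + v_{9} = 0 — sig = [2:]
  P={5,6}:  v_{5} + v_{6} = 0 — sig = [2:]
  P={1,4}:  v_{1} + v_{4} = v_{2} — sig = [2:1]
  P={0,7}:  v_{0} + v_{7} = v_{1} + v_{6} — sig = [2:1,1]
  P={1,3}:  v_{1} + v_{3} = v_{0} + v_{6} — sig = [2:1,1]
  P={5,7}:  v_{5} + v_{7} = v_{1} + v_{8} — sig = [2:1,1]
  P={2,3}:  v_{2} + v_{3} = v_{0} + v_{4} + v_{6} — sig = [2:1,1,1]
  P={3,5}:  v_{3} + v_{5} = v_{0} + v_{4} + v_{9} — sig = [2:1,1,1]
  P={3,8}:  v_{3} + v_{8} = v_{4} + v_{6} + v_{9} — sig = [2:1,1,1]
  P={3,7}:  v_{3} + v_{7} = 2·v_{6} — sig = [2:2]
  P={1,6,8}:  v_{1} + v_{6} + v_{8} = v_{7} — sig = [3:1]
  P={2,6,8}:  v_{2} + v_{6} + v_{8} = v_{4} + v_{7} — sig = [3:1,1]
  P={4,7,9}:  v_{4} + v_{7} + v_{9} = v_{6} + v_{8} — sig = [3:1,1]
  P={0,4,6,9}:  v_{0} + v_{4} + v_{6} + v_{9} = v_{3} — sig = [4:1]

so the primitive-relation signature multiset is
{ [2:] ×3,  [2:1],  [2:1,1] ×3,  [2:1,1,1] ×3,  [2:2],  [3:1],  [3:1,1] ×2,  [4:1] }


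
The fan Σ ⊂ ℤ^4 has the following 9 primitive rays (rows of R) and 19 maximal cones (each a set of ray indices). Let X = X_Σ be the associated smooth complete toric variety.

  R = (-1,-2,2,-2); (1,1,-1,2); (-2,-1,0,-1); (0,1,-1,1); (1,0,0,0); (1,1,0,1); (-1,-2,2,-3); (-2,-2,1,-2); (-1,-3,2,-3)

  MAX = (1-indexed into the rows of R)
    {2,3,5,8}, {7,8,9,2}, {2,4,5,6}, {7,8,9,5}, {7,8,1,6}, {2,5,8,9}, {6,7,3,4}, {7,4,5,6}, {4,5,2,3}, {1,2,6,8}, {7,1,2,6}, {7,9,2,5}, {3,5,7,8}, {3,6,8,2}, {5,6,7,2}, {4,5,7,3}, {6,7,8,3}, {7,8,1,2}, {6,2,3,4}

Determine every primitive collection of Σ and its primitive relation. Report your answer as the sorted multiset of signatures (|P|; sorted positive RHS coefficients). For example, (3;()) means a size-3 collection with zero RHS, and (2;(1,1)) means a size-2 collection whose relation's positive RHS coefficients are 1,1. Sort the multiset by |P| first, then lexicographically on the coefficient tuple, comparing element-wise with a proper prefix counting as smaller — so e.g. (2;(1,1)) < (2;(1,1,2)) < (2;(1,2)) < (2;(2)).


Primitive collections (14):

  {4,8}:  v_{4} + v_{8} = v_{3}  ⟹  sig = (2;(1))
  {1,4}:  v_{1} + v_{4} = v_{6} + v_{8}  ⟹  sig = (2;(1,1))
  {4,9}:  v_{4} + v_{9} = v_{5} + v_{8}  ⟹  sig = (2;(1,1))
  {1,3}:  v_{1} + v_{3} = v_{6} + 2·v_{8}  ⟹  sig = (2;(1,2))
  {3,9}:  v_{3} + v_{9} = v_{5} + 2·v_{8}  ⟹  sig = (2;(1,2))
  {1,9}:  v_{1} + v_{9} = 3·v_{2} + 3·v_{7} + v_{8}  ⟹  sig = (2;(1,3,3))
  {1,5}:  v_{1} + v_{5} = 2·v_{2} + 2·v_{7}  ⟹  sig = (2;(2,2))
  {6,9}:  v_{6} + v_{9} = 2·v_{2} + 2·v_{7}  ⟹  sig = (2;(2,2))
  {2,4,7}:  v_{2} + v_{4} + v_{7} = 0  ⟹  sig = (3;())
  {3,5,6}:  v_{3} + v_{5} + v_{6} = 0  ⟹  sig = (3;())
  {2,3,7}:  v_{2} + v_{3} + v_{7} = v_{8}  ⟹  sig = (3;(1))
  {5,6,8}:  v_{5} + v_{6} + v_{8} = v_{2} + v_{7}  ⟹  sig = (3;(1,1))
  {2,5,7,8}:  v_{2} + v_{5} + v_{7} + v_{8} = v_{9}  ⟹  sig = (4;(1))
  {2,6,7,8}:  v_{2} + v_{6} + v_{7} + v_{8} = v_{1}  ⟹  sig = (4;(1))

Hence PRS(X_Σ) =
{ (2;(1)),  (2;(1,1)) ×2,  (2;(1,2)) ×2,  (2;(1,3,3)),  (2;(2,2)) ×2,  (3;()) ×2,  (3;(1)),  (3;(1,1)),  (4;(1)) ×2 }


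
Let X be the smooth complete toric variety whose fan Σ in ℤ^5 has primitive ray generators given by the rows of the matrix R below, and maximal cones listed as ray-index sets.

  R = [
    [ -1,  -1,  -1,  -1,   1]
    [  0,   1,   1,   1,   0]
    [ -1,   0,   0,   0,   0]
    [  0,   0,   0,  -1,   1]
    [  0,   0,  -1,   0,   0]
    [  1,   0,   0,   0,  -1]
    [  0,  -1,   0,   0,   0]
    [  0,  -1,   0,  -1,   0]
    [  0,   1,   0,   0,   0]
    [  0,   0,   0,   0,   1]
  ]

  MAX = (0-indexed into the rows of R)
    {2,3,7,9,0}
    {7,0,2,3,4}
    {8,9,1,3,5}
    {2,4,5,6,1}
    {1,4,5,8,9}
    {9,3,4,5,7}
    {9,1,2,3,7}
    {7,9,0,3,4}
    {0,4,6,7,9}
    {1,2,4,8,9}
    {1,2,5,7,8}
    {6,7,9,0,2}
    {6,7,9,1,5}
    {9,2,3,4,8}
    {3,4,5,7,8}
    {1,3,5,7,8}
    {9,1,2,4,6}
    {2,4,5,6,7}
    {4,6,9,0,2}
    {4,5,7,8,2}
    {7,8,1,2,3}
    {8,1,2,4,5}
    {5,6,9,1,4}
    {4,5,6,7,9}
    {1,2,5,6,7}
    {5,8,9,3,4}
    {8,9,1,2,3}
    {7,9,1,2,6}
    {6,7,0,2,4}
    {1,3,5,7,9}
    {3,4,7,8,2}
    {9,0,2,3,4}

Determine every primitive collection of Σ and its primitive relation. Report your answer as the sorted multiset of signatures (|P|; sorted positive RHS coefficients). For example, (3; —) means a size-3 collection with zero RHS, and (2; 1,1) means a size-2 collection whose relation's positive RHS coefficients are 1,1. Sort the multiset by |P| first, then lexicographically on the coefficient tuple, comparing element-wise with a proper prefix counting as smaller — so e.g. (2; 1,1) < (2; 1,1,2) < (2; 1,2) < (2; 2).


Δ(Σ) — 10 vertices, 11 min non-faces:

  P={6,8}:  v_{6} + v_{8} = 0  →  sig = (2; —)
  P={0,1}:  v_{0} + v_{1} = v_{2} + v_{9}  →  sig = (2; 1,1)
  P={0,5}:  v_{0} + v_{5} = v_{4} + v_{7}  →  sig = (2; 1,1)
  P={3,6}:  v_{3} + v_{6} = v_{7} + v_{9}  →  sig = (2; 1,1)
  P={0,8}:  v_{0} + v_{8} = v_{2} + v_{3} + v_{4}  →  sig = (2; 1,1,1)
  P={1,4,7}:  v_{1} + v_{4} + v_{7} = 0  →  sig = (3; —)
  P={2,5,9}:  v_{2} + v_{5} + v_{9} = 0  →  sig = (3; —)
  P={7,8,9}:  v_{7} + v_{8} + v_{9} = v_{3}  →  sig = (3; 1)
  P={1,3,4}:  v_{1} + v_{3} + v_{4} = v_{8} + v_{9}  →  sig = (3; 1,1)
  P={2,3,5}:  v_{2} + v_{3} + v_{5} = v_{7} + v_{8}  →  sig = (3; 1,1)
  P={2,4,7,9}:  v_{2} + v_{4} + v_{7} + v_{9} = v_{0}  →  sig = (4; 1)

Sorted signature multiset PRS(X):
    (2; —)
    (2; 1,1)
    (2; 1,1)
    (2; 1,1)
    (2; 1,1,1)
    (3; —)
    (3; —)
    (3; 1)
    (3; 1,1)
    (3; 1,1)
    (4; 1)


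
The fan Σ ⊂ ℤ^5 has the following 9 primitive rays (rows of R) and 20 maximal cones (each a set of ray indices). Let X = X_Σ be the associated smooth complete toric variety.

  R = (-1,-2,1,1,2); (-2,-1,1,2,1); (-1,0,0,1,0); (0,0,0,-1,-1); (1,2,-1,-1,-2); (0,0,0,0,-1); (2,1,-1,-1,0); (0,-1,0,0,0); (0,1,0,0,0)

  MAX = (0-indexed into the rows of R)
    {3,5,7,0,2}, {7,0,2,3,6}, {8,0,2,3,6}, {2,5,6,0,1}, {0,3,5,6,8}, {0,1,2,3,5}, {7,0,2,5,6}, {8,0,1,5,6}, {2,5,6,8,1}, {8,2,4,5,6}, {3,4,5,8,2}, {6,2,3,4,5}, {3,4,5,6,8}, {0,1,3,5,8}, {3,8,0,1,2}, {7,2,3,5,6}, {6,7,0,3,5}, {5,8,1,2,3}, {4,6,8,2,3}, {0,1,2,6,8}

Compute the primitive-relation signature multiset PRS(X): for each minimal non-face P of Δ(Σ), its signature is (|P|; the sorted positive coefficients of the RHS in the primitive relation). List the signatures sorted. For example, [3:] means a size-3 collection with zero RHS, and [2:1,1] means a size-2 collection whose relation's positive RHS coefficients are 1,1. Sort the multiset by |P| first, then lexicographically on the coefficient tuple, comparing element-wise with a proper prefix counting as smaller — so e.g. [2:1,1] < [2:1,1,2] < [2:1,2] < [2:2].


9 minimal non-faces of Δ(Σ) (on 9 rays):

  • {0,4}:  v_{0} + v_{4} = 0 — sig = [2:]
  • {7,8}:  v_{7} + v_{8} = 0 — sig = [2:]
  • {1,4}:  v_{1} + v_{4} = v_{2} + v_{5} + v_{8} — sig = [2:1,1,1]
  • {1,7}:  v_{1} + v_{7} = v_{0} + v_{2} + v_{5} — sig = [2:1,1,1]
  • {4,7}:  v_{4} + v_{7} = v_{2} + v_{3} + v_{5} + v_{6} — sig = [2:1,1,1,1]
  • {1,3,6}:  v_{1} + v_{3} + v_{6} = 0 — sig = [3:]
  • {0,2,5,8}:  v_{0} + v_{2} + v_{5} + v_{8} = v_{1} — sig = [4:1]
  • {0,2,3,5,6}:  v_{0} + v_{2} + v_{3} + v_{5} + v_{6} = v_{7} — sig = [5:1]
  • {2,3,5,6,8}:  v_{2} + v_{3} + v_{5} + v_{6} + v_{8} = v_{4} — sig = [5:1]

Signatures (|P|; sorted positive RHS coefficients), sorted:
{ [2:] ×2,  [2:1,1,1] ×2,  [2:1,1,1,1],  [3:],  [4:1],  [5:1] ×2 }


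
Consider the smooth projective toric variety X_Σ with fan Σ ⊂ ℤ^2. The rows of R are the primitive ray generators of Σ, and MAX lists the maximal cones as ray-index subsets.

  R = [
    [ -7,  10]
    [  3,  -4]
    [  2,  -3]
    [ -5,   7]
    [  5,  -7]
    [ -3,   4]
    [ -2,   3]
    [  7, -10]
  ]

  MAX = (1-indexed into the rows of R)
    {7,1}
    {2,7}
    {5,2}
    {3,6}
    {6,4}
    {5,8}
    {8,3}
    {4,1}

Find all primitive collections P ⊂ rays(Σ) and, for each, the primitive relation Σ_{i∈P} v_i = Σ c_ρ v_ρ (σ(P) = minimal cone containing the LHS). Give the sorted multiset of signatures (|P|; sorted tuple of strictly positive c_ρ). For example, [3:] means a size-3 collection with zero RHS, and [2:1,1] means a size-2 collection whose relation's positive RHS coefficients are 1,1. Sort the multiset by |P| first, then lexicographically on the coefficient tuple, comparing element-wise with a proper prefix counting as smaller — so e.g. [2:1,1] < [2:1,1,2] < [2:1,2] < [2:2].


|primitive collections| = 20. Relations:

  P={1,8}:  v_{1} + v_{8} = 0  so sig = [2:]
  P={2,6}:  v_{2} + v_{6} = 0  so sig = [2:]
  P={3,7}:  v_{3} + v_{7} = 0  so sig = [2:]
  P={4,5}:  v_{4} + v_{5} = 0  so sig = [2:]
  P={1,3}:  v_{1} + v_{3} = v_{4}  so sig = [2:1]
  P={1,5}:  v_{1} + v_{5} = v_{7}  so sig = [2:1]
  P={2,3}:  v_{2} + v_{3} = v_{5}  so sig = [2:1]
  P={2,4}:  v_{2} + v_{4} = v_{7}  so sig = [2:1]
  P={3,4}:  v_{3} + v_{4} = v_{6}  so sig = [2:1]
  P={3,5}:  v_{3} + v_{5} = v_{8}  so sig = [2:1]
  P={4,7}:  v_{4} + v_{7} = v_{1}  so sig = [2:1]
  P={4,8}:  v_{4} + v_{8} = v_{3}  so sig = [2:1]
  P={5,6}:  v_{5} + v_{6} = v_{3}  so sig = [2:1]
  P={5,7}:  v_{5} + v_{7} = v_{2}  so sig = [2:1]
  P={6,7}:  v_{6} + v_{7} = v_{4}  so sig = [2:1]
  P={7,8}:  v_{7} + v_{8} = v_{5}  so sig = [2:1]
  P={1,2}:  v_{1} + v_{2} = 2·v_{7}  so sig = [2:2]
  P={1,6}:  v_{1} + v_{6} = 2·v_{4}  so sig = [2:2]
  P={2,8}:  v_{2} + v_{8} = 2·v_{5}  so sig = [2:2]
  P={6,8}:  v_{6} + v_{8} = 2·v_{3}  so sig = [2:2]

so the primitive-relation signature multiset is
{ [2:] ×4,  [2:1] ×12,  [2:2] ×4 }


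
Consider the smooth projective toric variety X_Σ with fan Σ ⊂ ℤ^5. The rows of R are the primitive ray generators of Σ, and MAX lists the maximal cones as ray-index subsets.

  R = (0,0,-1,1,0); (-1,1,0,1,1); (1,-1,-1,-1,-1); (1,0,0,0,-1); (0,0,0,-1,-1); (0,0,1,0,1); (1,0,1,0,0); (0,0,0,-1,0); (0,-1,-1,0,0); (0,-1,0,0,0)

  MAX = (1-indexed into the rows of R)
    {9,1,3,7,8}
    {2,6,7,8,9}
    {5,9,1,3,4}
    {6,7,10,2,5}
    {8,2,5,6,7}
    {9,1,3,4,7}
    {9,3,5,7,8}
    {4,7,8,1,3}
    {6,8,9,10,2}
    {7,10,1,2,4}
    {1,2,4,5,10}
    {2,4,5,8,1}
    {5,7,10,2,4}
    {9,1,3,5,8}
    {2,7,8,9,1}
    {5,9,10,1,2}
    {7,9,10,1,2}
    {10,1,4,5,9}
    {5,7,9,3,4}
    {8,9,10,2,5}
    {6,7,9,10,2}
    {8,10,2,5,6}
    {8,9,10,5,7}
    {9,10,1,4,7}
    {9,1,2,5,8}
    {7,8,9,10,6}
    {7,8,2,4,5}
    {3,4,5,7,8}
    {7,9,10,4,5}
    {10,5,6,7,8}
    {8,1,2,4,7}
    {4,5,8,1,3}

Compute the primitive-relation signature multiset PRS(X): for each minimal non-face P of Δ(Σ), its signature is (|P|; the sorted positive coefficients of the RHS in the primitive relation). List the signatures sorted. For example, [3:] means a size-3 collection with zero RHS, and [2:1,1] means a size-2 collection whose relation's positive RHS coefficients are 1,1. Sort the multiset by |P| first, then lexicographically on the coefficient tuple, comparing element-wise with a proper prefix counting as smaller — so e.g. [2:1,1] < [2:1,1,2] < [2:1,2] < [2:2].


The 13 primitive collections of Σ (r=10, n=5):

  {4,6}:  v_{4} + v_{6} = v_{7} ; sig = [2:1]
  {2,3}:  v_{2} + v_{3} = v_{1} + v_{8} ; sig = [2:1,1]
  {1,6}:  v_{1} + v_{6} = v_{2} + v_{7} + v_{9} ; sig = [2:1,1,1]
  {3,6}:  v_{3} + v_{6} = v_{7} + v_{8} + v_{9} ; sig = [2:1,1,1]
  {3,10}:  v_{3} + v_{10} = v_{5} + v_{7} + 2·v_{9} ; sig = [2:1,1,2]
  {1,5,7}:  v_{1} + v_{5} + v_{7} = v_{4} ; sig = [3:1]
  {1,8,10}:  v_{1} + v_{8} + v_{10} = v_{9} ; sig = [3:1]
  {2,4,9}:  v_{2} + v_{4} + v_{9} = v_{1} ; sig = [3:1]
  {4,8,9}:  v_{4} + v_{8} + v_{9} = v_{3} ; sig = [3:1]
  {5,6,9}:  v_{5} + v_{6} + v_{9} = v_{8} + v_{10} ; sig = [3:1,1]
  {4,8,10}:  v_{4} + v_{8} + v_{10} = v_{5} + v_{7} + v_{9} ; sig = [3:1,1,1]
  {2,5,7,9}:  v_{2} + v_{5} + v_{7} + v_{9} = 0 ; sig = [4:]
  {2,7,8,10}:  v_{2} + v_{7} + v_{8} + v_{10} = v_{6} ; sig = [4:1]

Hence PRS(X_Σ) =
{ [2:1],  [2:1,1],  [2:1,1,1] ×2,  [2:1,1,2],  [3:1] ×4,  [3:1,1],  [3:1,1,1],  [4:],  [4:1] }


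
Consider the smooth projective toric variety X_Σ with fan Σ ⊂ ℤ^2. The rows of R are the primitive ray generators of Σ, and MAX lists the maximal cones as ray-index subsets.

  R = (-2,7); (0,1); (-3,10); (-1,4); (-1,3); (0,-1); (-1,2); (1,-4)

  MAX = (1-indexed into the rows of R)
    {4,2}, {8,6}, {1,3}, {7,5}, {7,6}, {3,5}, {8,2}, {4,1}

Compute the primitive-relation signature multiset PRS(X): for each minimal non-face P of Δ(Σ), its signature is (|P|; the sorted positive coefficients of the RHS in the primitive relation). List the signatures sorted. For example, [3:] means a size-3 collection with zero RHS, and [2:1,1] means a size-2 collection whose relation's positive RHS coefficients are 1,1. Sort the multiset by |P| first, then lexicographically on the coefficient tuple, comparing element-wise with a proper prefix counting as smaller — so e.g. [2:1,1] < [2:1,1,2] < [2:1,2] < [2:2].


The 20 primitive collections of Σ (r=8, n=2):

  P = {2,6}:  v_{2} + v_{6} = 0  ⇒ sig = [2:]
  P = {4,8}:  v_{4} + v_{8} = 0  ⇒ sig = [2:]
  P = {1,5}:  v_{1} + v_{5} = v_{3}  ⇒ sig = [2:1]
  P = {1,8}:  v_{1} + v_{8} = v_{5}  ⇒ sig = [2:1]
  P = {2,5}:  v_{2} + v_{5} = v_{4}  ⇒ sig = [2:1]
  P = {2,7}:  v_{2} + v_{7} = v_{5}  ⇒ sig = [2:1]
  P = {4,5}:  v_{4} + v_{5} = v_{1}  ⇒ sig = [2:1]
  P = {4,6}:  v_{4} + v_{6} = v_{5}  ⇒ sig = [2:1]
  P = {5,6}:  v_{5} + v_{6} = v_{7}  ⇒ sig = [2:1]
  P = {5,8}:  v_{5} + v_{8} = v_{6}  ⇒ sig = [2:1]
  P = {2,3}:  v_{2} + v_{3} = v_{1} + v_{4}  ⇒ sig = [2:1,1]
  P = {1,2}:  v_{1} + v_{2} = 2·v_{4}  ⇒ sig = [2:2]
  P = {1,6}:  v_{1} + v_{6} = 2·v_{5}  ⇒ sig = [2:2]
  P = {3,4}:  v_{3} + v_{4} = 2·v_{1}  ⇒ sig = [2:2]
  P = {3,8}:  v_{3} + v_{8} = 2·v_{5}  ⇒ sig = [2:2]
  P = {4,7}:  v_{4} + v_{7} = 2·v_{5}  ⇒ sig = [2:2]
  P = {7,8}:  v_{7} + v_{8} = 2·v_{6}  ⇒ sig = [2:2]
  P = {1,7}:  v_{1} + v_{7} = 3·v_{5}  ⇒ sig = [2:3]
  P = {3,6}:  v_{3} + v_{6} = 3·v_{5}  ⇒ sig = [2:3]
  P = {3,7}:  v_{3} + v_{7} = 4·v_{5}  ⇒ sig = [2:4]

Signatures (|P|; sorted positive RHS coefficients), sorted:
    |P|=2: 20 collections, coeffs (), (), (1), (1), (1), (1), (1), (1), (1), (1), (1,1), (2), (2), (2), (2), (2), (2), (3), (3), (4)


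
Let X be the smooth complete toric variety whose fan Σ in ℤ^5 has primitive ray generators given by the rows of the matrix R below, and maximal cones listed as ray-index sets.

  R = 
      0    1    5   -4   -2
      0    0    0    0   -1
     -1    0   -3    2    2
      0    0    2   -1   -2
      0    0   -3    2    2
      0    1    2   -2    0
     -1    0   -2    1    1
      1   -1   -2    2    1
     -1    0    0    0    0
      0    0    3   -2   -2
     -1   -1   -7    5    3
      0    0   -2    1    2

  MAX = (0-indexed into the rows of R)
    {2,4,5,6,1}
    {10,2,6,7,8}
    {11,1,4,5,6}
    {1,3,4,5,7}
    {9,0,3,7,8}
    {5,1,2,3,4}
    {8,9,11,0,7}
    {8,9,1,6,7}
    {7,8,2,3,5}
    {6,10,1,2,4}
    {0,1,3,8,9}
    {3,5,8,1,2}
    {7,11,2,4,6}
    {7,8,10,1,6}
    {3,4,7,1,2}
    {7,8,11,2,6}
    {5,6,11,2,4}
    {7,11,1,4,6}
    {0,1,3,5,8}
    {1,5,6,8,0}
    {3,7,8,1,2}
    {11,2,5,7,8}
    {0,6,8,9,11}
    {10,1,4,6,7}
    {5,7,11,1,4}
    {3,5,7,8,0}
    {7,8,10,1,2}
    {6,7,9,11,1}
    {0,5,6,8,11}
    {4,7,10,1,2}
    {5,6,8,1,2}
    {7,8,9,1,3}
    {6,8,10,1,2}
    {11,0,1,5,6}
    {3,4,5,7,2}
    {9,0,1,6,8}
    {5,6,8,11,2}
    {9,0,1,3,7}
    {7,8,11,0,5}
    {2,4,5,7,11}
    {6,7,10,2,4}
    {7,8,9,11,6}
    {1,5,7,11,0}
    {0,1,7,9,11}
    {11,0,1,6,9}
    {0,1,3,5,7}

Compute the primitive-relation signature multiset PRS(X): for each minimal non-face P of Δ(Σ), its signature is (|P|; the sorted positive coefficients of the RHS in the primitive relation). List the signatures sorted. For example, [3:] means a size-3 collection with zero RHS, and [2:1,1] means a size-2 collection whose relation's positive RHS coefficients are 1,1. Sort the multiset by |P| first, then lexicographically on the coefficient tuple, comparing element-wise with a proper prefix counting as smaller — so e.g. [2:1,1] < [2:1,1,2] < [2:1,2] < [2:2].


The 21 primitive collections of Σ (r=12, n=5):

  {3,11}:  v_{3} + v_{11} = 0  ⇒ sig = [2:]
  {4,9}:  v_{4} + v_{9} = 0  ⇒ sig = [2:]
  {0,4}:  v_{0} + v_{4} = v_{5}  ⇒ sig = [2:1]
  {0,10}:  v_{0} + v_{10} = v_{6}  ⇒ sig = [2:1]
  {2,9}:  v_{2} + v_{9} = v_{8}  ⇒ sig = [2:1]
  {4,8}:  v_{4} + v_{8} = v_{2}  ⇒ sig = [2:1]
  {5,9}:  v_{5} + v_{9} = v_{0}  ⇒ sig = [2:1]
  {0,2}:  v_{0} + v_{2} = v_{5} + v_{8}  ⇒ sig = [2:1,1]
  {3,6}:  v_{3} + v_{6} = v_{1} + v_{8}  ⇒ sig = [2:1,1]
  {5,10}:  v_{5} + v_{10} = v_{4} + v_{6}  ⇒ sig = [2:1,1]
  {9,10}:  v_{9} + v_{10} = v_{1} + v_{6} + v_{7} + v_{8}  ⇒ sig = [2:1,1,1,1]
  {3,10}:  v_{3} + v_{10} = 2·v_{1} + v_{2} + v_{7} + v_{8}  ⇒ sig = [2:1,1,1,2]
  {10,11}:  v_{10} + v_{11} = v_{4} + 2·v_{6} + v_{7}  ⇒ sig = [2:1,1,2]
  {1,8,11}:  v_{1} + v_{8} + v_{11} = v_{6}  ⇒ sig = [3:1]
  {5,6,7}:  v_{5} + v_{6} + v_{7} = v_{11}  ⇒ sig = [3:1]
  {0,6,7}:  v_{0} + v_{6} + v_{7} = v_{9} + v_{11}  ⇒ sig = [3:1,1]
  {1,2,11}:  v_{1} + v_{2} + v_{11} = v_{4} + v_{6}  ⇒ sig = [3:1,1]
  {1,5,7,8}:  v_{1} + v_{5} + v_{7} + v_{8} = 0  ⇒ sig = [4:]
  {0,1,7,8}:  v_{0} + v_{1} + v_{7} + v_{8} = v_{9}  ⇒ sig = [4:1]
  {1,2,5,7}:  v_{1} + v_{2} + v_{5} + v_{7} = v_{4}  ⇒ sig = [4:1]
  {1,2,6,7}:  v_{1} + v_{2} + v_{6} + v_{7} = v_{10}  ⇒ sig = [4:1]

Hence PRS(X_Σ) =
[[2:], [2:], [2:1], [2:1], [2:1], [2:1], [2:1], [2:1,1], [2:1,1], [2:1,1], [2:1,1,1,1], [2:1,1,1,2], [2:1,1,2], [3:1], [3:1], [3:1,1], [3:1,1], [4:], [4:1], [4:1], [4:1]]


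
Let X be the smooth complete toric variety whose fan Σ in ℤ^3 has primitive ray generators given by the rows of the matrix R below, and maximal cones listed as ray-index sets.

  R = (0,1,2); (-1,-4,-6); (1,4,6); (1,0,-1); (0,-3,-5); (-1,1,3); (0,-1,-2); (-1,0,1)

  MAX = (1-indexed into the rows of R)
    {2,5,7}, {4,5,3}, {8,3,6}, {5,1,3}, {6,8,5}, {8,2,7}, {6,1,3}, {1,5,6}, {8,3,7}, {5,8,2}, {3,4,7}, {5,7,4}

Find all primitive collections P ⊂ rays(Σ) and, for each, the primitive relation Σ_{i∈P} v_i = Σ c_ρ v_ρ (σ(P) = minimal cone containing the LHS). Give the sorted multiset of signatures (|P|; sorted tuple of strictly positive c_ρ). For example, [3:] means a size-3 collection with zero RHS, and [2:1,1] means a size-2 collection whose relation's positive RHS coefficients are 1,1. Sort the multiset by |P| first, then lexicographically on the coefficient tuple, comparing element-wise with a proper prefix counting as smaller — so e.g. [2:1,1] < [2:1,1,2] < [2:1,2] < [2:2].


14 minimal non-faces of Δ(Σ) (on 8 rays):

  • {1,7}:  v_{1} + v_{7} = 0  →  sig = [2:]
  • {2,3}:  v_{2} + v_{3} = 0  →  sig = [2:]
  • {4,8}:  v_{4} + v_{8} = 0  →  sig = [2:]
  • {1,8}:  v_{1} + v_{8} = v_{6}  →  sig = [2:1]
  • {4,6}:  v_{4} + v_{6} = v_{1}  →  sig = [2:1]
  • {6,7}:  v_{6} + v_{7} = v_{8}  →  sig = [2:1]
  • {1,2}:  v_{1} + v_{2} = v_{5} + v_{8}  →  sig = [2:1,1]
  • {1,4}:  v_{1} + v_{4} = v_{3} + v_{5}  →  sig = [2:1,1]
  • {2,4}:  v_{2} + v_{4} = v_{5} + v_{7}  →  sig = [2:1,1]
  • {2,6}:  v_{2} + v_{6} = v_{5} + 2·v_{8}  →  sig = [2:1,2]
  • {3,5,7}:  v_{3} + v_{5} + v_{7} = v_{4}  →  sig = [3:1]
  • {3,5,8}:  v_{3} + v_{5} + v_{8} = v_{1}  →  sig = [3:1]
  • {5,7,8}:  v_{5} + v_{7} + v_{8} = v_{2}  →  sig = [3:1]
  • {3,5,6}:  v_{3} + v_{5} + v_{6} = 2·v_{1}  →  sig = [3:2]

Signatures (|P|; sorted positive RHS coefficients), sorted:
    |P|=2: 10 collections, coeffs (), (), (), (1), (1), (1), (1,1), (1,1), (1,1), (1,2)
    |P|=3: 4 collections, coeffs (1), (1), (1), (2)


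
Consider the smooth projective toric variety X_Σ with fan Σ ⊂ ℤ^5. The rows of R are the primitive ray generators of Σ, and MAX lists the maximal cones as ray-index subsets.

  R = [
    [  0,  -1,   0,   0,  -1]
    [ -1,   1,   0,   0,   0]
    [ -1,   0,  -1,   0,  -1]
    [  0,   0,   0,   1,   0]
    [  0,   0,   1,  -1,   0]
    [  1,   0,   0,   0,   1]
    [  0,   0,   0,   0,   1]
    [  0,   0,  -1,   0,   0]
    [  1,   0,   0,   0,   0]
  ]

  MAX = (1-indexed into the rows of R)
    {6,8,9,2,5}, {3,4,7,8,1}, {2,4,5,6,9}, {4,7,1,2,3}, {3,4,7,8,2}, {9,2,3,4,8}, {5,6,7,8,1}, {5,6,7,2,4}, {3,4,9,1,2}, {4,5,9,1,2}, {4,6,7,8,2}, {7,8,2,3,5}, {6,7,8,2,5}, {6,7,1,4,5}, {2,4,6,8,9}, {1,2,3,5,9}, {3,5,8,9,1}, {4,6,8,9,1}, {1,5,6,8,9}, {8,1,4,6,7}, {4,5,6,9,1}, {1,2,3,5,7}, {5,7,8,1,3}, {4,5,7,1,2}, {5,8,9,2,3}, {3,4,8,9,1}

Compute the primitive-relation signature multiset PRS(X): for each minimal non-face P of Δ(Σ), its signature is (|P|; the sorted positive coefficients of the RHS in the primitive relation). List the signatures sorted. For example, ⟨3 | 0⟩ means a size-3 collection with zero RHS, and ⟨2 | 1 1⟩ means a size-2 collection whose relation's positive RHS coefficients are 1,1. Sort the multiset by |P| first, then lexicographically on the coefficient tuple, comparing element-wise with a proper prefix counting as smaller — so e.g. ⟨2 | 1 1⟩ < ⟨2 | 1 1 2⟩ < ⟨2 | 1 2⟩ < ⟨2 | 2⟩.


Primitive collections (6):

  P = {3,6}:  v_{3} + v_{6} = v_{8} ; sig = ⟨2 | 1⟩
  P = {7,9}:  v_{7} + v_{9} = v_{6} ; sig = ⟨2 | 1⟩
  P = {1,2,6}:  v_{1} + v_{2} + v_{6} = 0 ; sig = ⟨3 | 0⟩
  P = {4,5,8}:  v_{4} + v_{5} + v_{8} = 0 ; sig = ⟨3 | 0⟩
  P = {1,2,8}:  v_{1} + v_{2} + v_{8} = v_{3} ; sig = ⟨3 | 1⟩
  P = {3,4,5}:  v_{3} + v_{4} + v_{5} = v_{1} + v_{2} ; sig = ⟨3 | 1 1⟩

Hence PRS(X_Σ) =
{ ⟨2 | 1⟩ ×2,  ⟨3 | 0⟩ ×2,  ⟨3 | 1⟩,  ⟨3 | 1 1⟩ }


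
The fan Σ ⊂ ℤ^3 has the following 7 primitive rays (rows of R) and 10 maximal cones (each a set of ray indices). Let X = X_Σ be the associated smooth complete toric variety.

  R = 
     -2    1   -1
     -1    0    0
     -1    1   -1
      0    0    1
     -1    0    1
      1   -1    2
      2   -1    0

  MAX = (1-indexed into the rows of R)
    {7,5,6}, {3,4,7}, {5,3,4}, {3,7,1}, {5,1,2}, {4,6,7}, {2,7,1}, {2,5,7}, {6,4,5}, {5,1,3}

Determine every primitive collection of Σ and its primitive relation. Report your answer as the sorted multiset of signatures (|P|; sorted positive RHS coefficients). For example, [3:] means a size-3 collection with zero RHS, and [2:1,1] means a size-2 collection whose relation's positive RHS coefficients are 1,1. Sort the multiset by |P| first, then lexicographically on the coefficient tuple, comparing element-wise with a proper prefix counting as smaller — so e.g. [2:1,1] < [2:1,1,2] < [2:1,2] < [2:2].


9 collections generate NE(X_Σ); each relation:

  P={1,6}:  v_{1} + v_{6} = v_{5}  so sig = [2:1]
  P={2,3}:  v_{2} + v_{3} = v_{1}  so sig = [2:1]
  P={2,4}:  v_{2} + v_{4} = v_{5}  so sig = [2:1]
  P={3,6}:  v_{3} + v_{6} = v_{4}  so sig = [2:1]
  P={1,4}:  v_{1} + v_{4} = v_{3} + v_{5}  so sig = [2:1,1]
  P={2,6}:  v_{2} + v_{6} = 2·v_{5} + v_{7}  so sig = [2:1,2]
  P={3,5,7}:  v_{3} + v_{5} + v_{7} = 0  so sig = [3:]
  P={1,5,7}:  v_{1} + v_{5} + v_{7} = v_{2}  so sig = [3:1]
  P={4,5,7}:  v_{4} + v_{5} + v_{7} = v_{6}  so sig = [3:1]

Sorted signature multiset PRS(X):
    |P|=2: 6 collections, coeffs (1), (1), (1), (1), (1,1), (1,2)
    |P|=3: 3 collections, coeffs (), (1), (1)


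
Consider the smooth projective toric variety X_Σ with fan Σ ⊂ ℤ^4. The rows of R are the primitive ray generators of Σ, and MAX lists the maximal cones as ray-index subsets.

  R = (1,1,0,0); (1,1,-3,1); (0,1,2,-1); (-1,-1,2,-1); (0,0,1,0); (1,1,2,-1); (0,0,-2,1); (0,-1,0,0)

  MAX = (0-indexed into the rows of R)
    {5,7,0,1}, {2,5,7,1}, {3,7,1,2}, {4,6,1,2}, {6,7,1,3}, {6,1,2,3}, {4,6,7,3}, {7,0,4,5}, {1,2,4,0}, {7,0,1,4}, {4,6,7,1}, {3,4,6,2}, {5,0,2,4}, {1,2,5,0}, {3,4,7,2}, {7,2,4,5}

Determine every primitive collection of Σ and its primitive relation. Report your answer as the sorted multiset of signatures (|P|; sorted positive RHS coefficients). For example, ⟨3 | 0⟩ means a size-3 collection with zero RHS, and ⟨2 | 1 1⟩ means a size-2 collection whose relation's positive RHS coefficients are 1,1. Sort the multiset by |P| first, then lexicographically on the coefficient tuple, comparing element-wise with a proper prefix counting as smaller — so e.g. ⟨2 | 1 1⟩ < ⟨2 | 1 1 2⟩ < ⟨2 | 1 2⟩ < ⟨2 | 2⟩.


Δ(Σ) — 8 vertices, 9 min non-faces:

  {5,6}:  v_{5} + v_{6} = v_{0}  →  sig = ⟨2 | 1⟩
  {0,3}:  v_{0} + v_{3} = v_{2} + v_{7}  →  sig = ⟨2 | 1 1⟩
  {0,6}:  v_{0} + v_{6} = v_{1} + v_{4}  →  sig = ⟨2 | 1 1⟩
  {3,5}:  v_{3} + v_{5} = 2·v_{2} + 2·v_{7}  →  sig = ⟨2 | 2 2⟩
  {1,3,4}:  v_{1} + v_{3} + v_{4} = 0  →  sig = ⟨3 | 0⟩
  {2,6,7}:  v_{2} + v_{6} + v_{7} = 0  →  sig = ⟨3 | 0⟩
  {0,2,7}:  v_{0} + v_{2} + v_{7} = v_{5}  →  sig = ⟨3 | 1⟩
  {1,4,5}:  v_{1} + v_{4} + v_{5} = 2·v_{0}  →  sig = ⟨3 | 2⟩
  {1,2,4,7}:  v_{1} + v_{2} + v_{4} + v_{7} = v_{0}  →  sig = ⟨4 | 1⟩

Sorted signature multiset PRS(X):
{ ⟨2 | 1⟩,  ⟨2 | 1 1⟩ ×2,  ⟨2 | 2 2⟩,  ⟨3 | 0⟩ ×2,  ⟨3 | 1⟩,  ⟨3 | 2⟩,  ⟨4 | 1⟩ }


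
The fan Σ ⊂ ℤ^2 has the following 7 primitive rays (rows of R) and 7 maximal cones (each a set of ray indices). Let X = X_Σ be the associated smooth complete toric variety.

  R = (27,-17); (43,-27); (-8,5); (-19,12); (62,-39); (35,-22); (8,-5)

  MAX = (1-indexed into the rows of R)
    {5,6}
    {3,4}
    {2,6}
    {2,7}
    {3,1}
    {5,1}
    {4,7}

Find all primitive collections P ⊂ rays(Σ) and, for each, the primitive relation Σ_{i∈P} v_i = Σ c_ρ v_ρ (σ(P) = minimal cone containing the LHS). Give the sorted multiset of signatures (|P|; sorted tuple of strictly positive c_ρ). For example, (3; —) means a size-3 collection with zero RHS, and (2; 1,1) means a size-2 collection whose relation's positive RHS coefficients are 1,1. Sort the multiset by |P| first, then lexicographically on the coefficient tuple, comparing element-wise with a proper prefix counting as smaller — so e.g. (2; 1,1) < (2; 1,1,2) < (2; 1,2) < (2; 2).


14 minimal non-faces of Δ(Σ) (on 7 rays):

  P = {3,7}:  v_{3} + v_{7} = 0 — sig = (2; —)
  P = {1,4}:  v_{1} + v_{4} = v_{7} — sig = (2; 1)
  P = {1,6}:  v_{1} + v_{6} = v_{5} — sig = (2; 1)
  P = {1,7}:  v_{1} + v_{7} = v_{6} — sig = (2; 1)
  P = {2,3}:  v_{2} + v_{3} = v_{6} — sig = (2; 1)
  P = {3,6}:  v_{3} + v_{6} = v_{1} — sig = (2; 1)
  P = {4,5}:  v_{4} + v_{5} = v_{2} — sig = (2; 1)
  P = {6,7}:  v_{6} + v_{7} = v_{2} — sig = (2; 1)
  P = {1,2}:  v_{1} + v_{2} = 2·v_{6} — sig = (2; 2)
  P = {3,5}:  v_{3} + v_{5} = 2·v_{1} — sig = (2; 2)
  P = {4,6}:  v_{4} + v_{6} = 2·v_{7} — sig = (2; 2)
  P = {5,7}:  v_{5} + v_{7} = 2·v_{6} — sig = (2; 2)
  P = {2,4}:  v_{2} + v_{4} = 3·v_{7} — sig = (2; 3)
  P = {2,5}:  v_{2} + v_{5} = 3·v_{6} — sig = (2; 3)

Sorted signature multiset PRS(X):
[(2; —), (2; 1), (2; 1), (2; 1), (2; 1), (2; 1), (2; 1), (2; 1), (2; 2), (2; 2), (2; 2), (2; 2), (2; 3), (2; 3)]


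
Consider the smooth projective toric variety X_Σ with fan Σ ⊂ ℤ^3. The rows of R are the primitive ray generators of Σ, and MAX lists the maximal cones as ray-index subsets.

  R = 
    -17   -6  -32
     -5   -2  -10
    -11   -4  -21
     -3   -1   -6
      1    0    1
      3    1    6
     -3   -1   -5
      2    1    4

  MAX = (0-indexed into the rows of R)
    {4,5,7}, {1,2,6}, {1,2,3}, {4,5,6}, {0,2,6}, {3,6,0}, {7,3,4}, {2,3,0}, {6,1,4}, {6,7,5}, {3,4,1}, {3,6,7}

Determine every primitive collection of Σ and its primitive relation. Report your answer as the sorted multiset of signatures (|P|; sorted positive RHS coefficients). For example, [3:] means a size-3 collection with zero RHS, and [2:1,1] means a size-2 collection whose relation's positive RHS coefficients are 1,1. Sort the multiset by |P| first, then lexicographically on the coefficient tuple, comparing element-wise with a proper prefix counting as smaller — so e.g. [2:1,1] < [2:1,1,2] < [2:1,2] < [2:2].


14 minimal non-faces of Δ(Σ) (on 8 rays):

  • {3,5}:  v_{3} + v_{5} = 0  →  sig = [2:]
  • {1,7}:  v_{1} + v_{7} = v_{3}  →  sig = [2:1]
  • {0,4}:  v_{0} + v_{4} = v_{1} + v_{2}  →  sig = [2:1,1]
  • {0,5}:  v_{0} + v_{5} = v_{2} + v_{6}  →  sig = [2:1,1]
  • {1,5}:  v_{1} + v_{5} = v_{4} + v_{6}  →  sig = [2:1,1]
  • {2,5}:  v_{2} + v_{5} = v_{1} + v_{6}  →  sig = [2:1,1]
  • {2,7}:  v_{2} + v_{7} = 2·v_{3} + v_{6}  →  sig = [2:1,2]
  • {0,1}:  v_{0} + v_{1} = 2·v_{2}  →  sig = [2:2]
  • {2,4}:  v_{2} + v_{4} = 2·v_{1}  →  sig = [2:2]
  • {0,7}:  v_{0} + v_{7} = 3·v_{3} + 2·v_{6}  →  sig = [2:2,3]
  • {4,6,7}:  v_{4} + v_{6} + v_{7} = 0  →  sig = [3:]
  • {1,3,6}:  v_{1} + v_{3} + v_{6} = v_{2}  →  sig = [3:1]
  • {2,3,6}:  v_{2} + v_{3} + v_{6} = v_{0}  →  sig = [3:1]
  • {3,4,6}:  v_{3} + v_{4} + v_{6} = v_{1}  →  sig = [3:1]

so the primitive-relation signature multiset is
[[2:], [2:1], [2:1,1], [2:1,1], [2:1,1], [2:1,1], [2:1,2], [2:2], [2:2], [2:2,3], [3:], [3:1], [3:1], [3:1]]


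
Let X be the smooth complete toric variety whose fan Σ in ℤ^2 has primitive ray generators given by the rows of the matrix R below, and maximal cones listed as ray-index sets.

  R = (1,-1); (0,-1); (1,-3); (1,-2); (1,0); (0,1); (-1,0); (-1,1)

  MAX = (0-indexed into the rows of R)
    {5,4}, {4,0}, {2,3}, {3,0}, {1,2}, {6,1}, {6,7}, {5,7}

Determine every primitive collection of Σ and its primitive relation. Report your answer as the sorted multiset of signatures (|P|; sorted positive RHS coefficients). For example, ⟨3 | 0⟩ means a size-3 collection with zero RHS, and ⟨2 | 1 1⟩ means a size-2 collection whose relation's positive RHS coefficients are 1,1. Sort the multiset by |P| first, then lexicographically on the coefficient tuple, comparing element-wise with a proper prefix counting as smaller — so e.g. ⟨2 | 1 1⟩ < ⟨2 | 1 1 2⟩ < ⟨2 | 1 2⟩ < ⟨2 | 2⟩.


Δ(Σ) — 8 vertices, 20 min non-faces:

  {0,7}:  v_{0} + v_{7} = 0 ; sig = ⟨2 | 0⟩
  {1,5}:  v_{1} + v_{5} = 0 ; sig = ⟨2 | 0⟩
  {4,6}:  v_{4} + v_{6} = 0 ; sig = ⟨2 | 0⟩
  {0,1}:  v_{0} + v_{1} = v_{3} ; sig = ⟨2 | 1⟩
  {0,5}:  v_{0} + v_{5} = v_{4} ; sig = ⟨2 | 1⟩
  {0,6}:  v_{0} + v_{6} = v_{1} ; sig = ⟨2 | 1⟩
  {1,3}:  v_{1} + v_{3} = v_{2} ; sig = ⟨2 | 1⟩
  {1,4}:  v_{1} + v_{4} = v_{0} ; sig = ⟨2 | 1⟩
  {1,7}:  v_{1} + v_{7} = v_{6} ; sig = ⟨2 | 1⟩
  {2,5}:  v_{2} + v_{5} = v_{3} ; sig = ⟨2 | 1⟩
  {3,5}:  v_{3} + v_{5} = v_{0} ; sig = ⟨2 | 1⟩
  {3,7}:  v_{3} + v_{7} = v_{1} ; sig = ⟨2 | 1⟩
  {4,7}:  v_{4} + v_{7} = v_{5} ; sig = ⟨2 | 1⟩
  {5,6}:  v_{5} + v_{6} = v_{7} ; sig = ⟨2 | 1⟩
  {2,4}:  v_{2} + v_{4} = v_{0} + v_{3} ; sig = ⟨2 | 1 1⟩
  {0,2}:  v_{0} + v_{2} = 2·v_{3} ; sig = ⟨2 | 2⟩
  {2,7}:  v_{2} + v_{7} = 2·v_{1} ; sig = ⟨2 | 2⟩
  {3,4}:  v_{3} + v_{4} = 2·v_{0} ; sig = ⟨2 | 2⟩
  {3,6}:  v_{3} + v_{6} = 2·v_{1} ; sig = ⟨2 | 2⟩
  {2,6}:  v_{2} + v_{6} = 3·v_{1} ; sig = ⟨2 | 3⟩

Hence PRS(X_Σ) =
{ ⟨2 | 0⟩ ×3,  ⟨2 | 1⟩ ×11,  ⟨2 | 1 1⟩,  ⟨2 | 2⟩ ×4,  ⟨2 | 3⟩ }


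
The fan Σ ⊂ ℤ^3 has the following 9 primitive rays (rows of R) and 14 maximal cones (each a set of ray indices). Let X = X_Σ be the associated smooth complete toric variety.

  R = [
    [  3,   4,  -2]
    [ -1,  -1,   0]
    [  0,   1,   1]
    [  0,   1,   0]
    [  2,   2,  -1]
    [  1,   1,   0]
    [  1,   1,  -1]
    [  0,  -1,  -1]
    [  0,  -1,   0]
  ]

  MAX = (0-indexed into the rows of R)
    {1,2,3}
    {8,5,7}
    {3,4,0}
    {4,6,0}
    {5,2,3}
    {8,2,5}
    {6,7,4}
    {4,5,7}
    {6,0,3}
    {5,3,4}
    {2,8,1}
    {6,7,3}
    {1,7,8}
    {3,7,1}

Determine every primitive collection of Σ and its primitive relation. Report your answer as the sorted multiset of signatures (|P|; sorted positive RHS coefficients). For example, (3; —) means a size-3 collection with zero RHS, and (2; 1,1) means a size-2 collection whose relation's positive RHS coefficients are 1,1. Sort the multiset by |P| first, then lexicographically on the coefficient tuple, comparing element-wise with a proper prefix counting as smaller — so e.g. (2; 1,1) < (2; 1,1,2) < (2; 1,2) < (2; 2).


Δ(Σ) — 9 vertices, 18 min non-faces:

  P = {1,5}:  v_{1} + v_{5} = 0  →  sig = (2; —)
  P = {2,7}:  v_{2} + v_{7} = 0  →  sig = (2; —)
  P = {3,8}:  v_{3} + v_{8} = 0  →  sig = (2; —)
  P = {1,4}:  v_{1} + v_{4} = v_{6}  →  sig = (2; 1)
  P = {5,6}:  v_{5} + v_{6} = v_{4}  →  sig = (2; 1)
  P = {0,8}:  v_{0} + v_{8} = v_{4} + v_{6}  →  sig = (2; 1,1)
  P = {1,6}:  v_{1} + v_{6} = v_{3} + v_{7}  →  sig = (2; 1,1)
  P = {2,6}:  v_{2} + v_{6} = v_{3} + v_{5}  →  sig = (2; 1,1)
  P = {6,8}:  v_{6} + v_{8} = v_{5} + v_{7}  →  sig = (2; 1,1)
  P = {0,2}:  v_{0} + v_{2} = 2·v_{3} + v_{4} + v_{5}  →  sig = (2; 1,1,2)
  P = {0,1}:  v_{0} + v_{1} = v_{3} + 2·v_{6}  →  sig = (2; 1,2)
  P = {0,5}:  v_{0} + v_{5} = v_{3} + 2·v_{4}  →  sig = (2; 1,2)
  P = {2,4}:  v_{2} + v_{4} = v_{3} + 2·v_{5}  →  sig = (2; 1,2)
  P = {4,8}:  v_{4} + v_{8} = 2·v_{5} + v_{7}  →  sig = (2; 1,2)
  P = {0,7}:  v_{0} + v_{7} = 3·v_{6}  →  sig = (2; 3)
  P = {3,4,6}:  v_{3} + v_{4} + v_{6} = v_{0}  →  sig = (3; 1)
  P = {3,5,7}:  v_{3} + v_{5} + v_{7} = v_{6}  →  sig = (3; 1)
  P = {3,4,7}:  v_{3} + v_{4} + v_{7} = 2·v_{6}  →  sig = (3; 2)

Signatures (|P|; sorted positive RHS coefficients), sorted:
{ (2; —) ×3,  (2; 1) ×2,  (2; 1,1) ×4,  (2; 1,1,2),  (2; 1,2) ×4,  (2; 3),  (3; 1) ×2,  (3; 2) }


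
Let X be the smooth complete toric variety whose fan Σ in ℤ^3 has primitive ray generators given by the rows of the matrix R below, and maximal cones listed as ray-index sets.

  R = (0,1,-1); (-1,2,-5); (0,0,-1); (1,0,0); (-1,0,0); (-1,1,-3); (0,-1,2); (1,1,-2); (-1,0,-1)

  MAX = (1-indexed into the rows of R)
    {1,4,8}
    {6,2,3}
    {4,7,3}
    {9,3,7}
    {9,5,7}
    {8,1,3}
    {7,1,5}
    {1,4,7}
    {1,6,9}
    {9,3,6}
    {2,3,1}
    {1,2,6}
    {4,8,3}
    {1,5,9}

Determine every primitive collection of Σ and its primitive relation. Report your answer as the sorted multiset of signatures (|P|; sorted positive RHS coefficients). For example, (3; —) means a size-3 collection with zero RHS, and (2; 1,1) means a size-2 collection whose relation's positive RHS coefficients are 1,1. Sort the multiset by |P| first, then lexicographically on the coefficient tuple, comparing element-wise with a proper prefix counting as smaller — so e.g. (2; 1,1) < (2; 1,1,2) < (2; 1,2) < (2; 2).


Σ has 20 primitive collections:

  P = {4,5}:  v_{4} + v_{5} = 0  ⟹  sig = (2; —)
  P = {2,7}:  v_{2} + v_{7} = v_{6}  ⟹  sig = (2; 1)
  P = {3,5}:  v_{3} + v_{5} = v_{9}  ⟹  sig = (2; 1)
  P = {4,9}:  v_{4} + v_{9} = v_{3}  ⟹  sig = (2; 1)
  P = {6,7}:  v_{6} + v_{7} = v_{9}  ⟹  sig = (2; 1)
  P = {7,8}:  v_{7} + v_{8} = v_{4}  ⟹  sig = (2; 1)
  P = {5,8}:  v_{5} + v_{8} = v_{1} + v_{3}  ⟹  sig = (2; 1,1)
  P = {2,5}:  v_{2} + v_{5} = v_{1} + v_{6} + v_{9}  ⟹  sig = (2; 1,1,1)
  P = {4,6}:  v_{4} + v_{6} = v_{1} + 2·v_{3}  ⟹  sig = (2; 1,2)
  P = {5,6}:  v_{5} + v_{6} = v_{1} + 2·v_{9}  ⟹  sig = (2; 1,2)
  P = {8,9}:  v_{8} + v_{9} = v_{1} + 2·v_{3}  ⟹  sig = (2; 1,2)
  P = {2,9}:  v_{2} + v_{9} = 2·v_{6}  ⟹  sig = (2; 2)
  P = {2,4}:  v_{2} + v_{4} = 2·v_{1} + 3·v_{3}  ⟹  sig = (2; 2,3)
  P = {6,8}:  v_{6} + v_{8} = 2·v_{1} + 3·v_{3}  ⟹  sig = (2; 2,3)
  P = {2,8}:  v_{2} + v_{8} = 3·v_{1} + 4·v_{3}  ⟹  sig = (2; 3,4)
  P = {1,3,7}:  v_{1} + v_{3} + v_{7} = 0  ⟹  sig = (3; —)
  P = {1,3,4}:  v_{1} + v_{3} + v_{4} = v_{8}  ⟹  sig = (3; 1)
  P = {1,3,6}:  v_{1} + v_{3} + v_{6} = v_{2}  ⟹  sig = (3; 1)
  P = {1,3,9}:  v_{1} + v_{3} + v_{9} = v_{6}  ⟹  sig = (3; 1)
  P = {1,7,9}:  v_{1} + v_{7} + v_{9} = v_{5}  ⟹  sig = (3; 1)

Sorted signature multiset PRS(X):
    (2; —)
    (2; 1)
    (2; 1)
    (2; 1)
    (2; 1)
    (2; 1)
    (2; 1,1)
    (2; 1,1,1)
    (2; 1,2)
    (2; 1,2)
    (2; 1,2)
    (2; 2)
    (2; 2,3)
    (2; 2,3)
    (2; 3,4)
    (3; —)
    (3; 1)
    (3; 1)
    (3; 1)
    (3; 1)
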